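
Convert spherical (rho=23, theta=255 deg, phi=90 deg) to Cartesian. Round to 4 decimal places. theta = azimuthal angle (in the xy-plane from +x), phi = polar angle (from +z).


x = 23 * sin(90) * cos(255) = -5.9528
y = 23 * sin(90) * sin(255) = -22.2163
z = 23 * cos(90) = 0

(-5.9528, -22.2163, 0)


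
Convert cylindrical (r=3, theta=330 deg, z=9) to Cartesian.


x = 3 * cos(330) = 2.5981
y = 3 * sin(330) = -1.5
z = 9

(2.5981, -1.5, 9)


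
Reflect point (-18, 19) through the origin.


Reflection through origin: (x, y) -> (-x, -y)
(-18, 19) -> (18, -19)

(18, -19)


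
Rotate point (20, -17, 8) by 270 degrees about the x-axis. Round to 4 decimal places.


x' = 20
y' = -17*cos(270) - 8*sin(270) = 8
z' = -17*sin(270) + 8*cos(270) = 17

(20, 8, 17)


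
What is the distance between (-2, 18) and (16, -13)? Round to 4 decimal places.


d = sqrt((16--2)^2 + (-13-18)^2) = 35.8469

35.8469


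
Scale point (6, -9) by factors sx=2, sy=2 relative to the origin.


Scaling: (x*sx, y*sy) = (6*2, -9*2) = (12, -18)

(12, -18)


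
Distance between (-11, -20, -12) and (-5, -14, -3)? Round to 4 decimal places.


d = sqrt((-5--11)^2 + (-14--20)^2 + (-3--12)^2) = 12.3693

12.3693


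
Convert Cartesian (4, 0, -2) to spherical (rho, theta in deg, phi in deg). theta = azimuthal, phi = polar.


rho = sqrt(4^2 + 0^2 + (-2)^2) = 4.4721
theta = atan2(0, 4) = 0 deg
phi = acos(-2/4.4721) = 116.5651 deg

rho = 4.4721, theta = 0 deg, phi = 116.5651 deg


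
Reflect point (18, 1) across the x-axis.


Reflection across x-axis: (x, y) -> (x, -y)
(18, 1) -> (18, -1)

(18, -1)


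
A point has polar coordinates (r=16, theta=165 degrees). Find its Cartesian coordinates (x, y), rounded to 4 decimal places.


x = 16 * cos(165) = -15.4548
y = 16 * sin(165) = 4.1411

(-15.4548, 4.1411)


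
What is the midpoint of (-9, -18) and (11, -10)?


Midpoint = ((-9+11)/2, (-18+-10)/2) = (1, -14)

(1, -14)


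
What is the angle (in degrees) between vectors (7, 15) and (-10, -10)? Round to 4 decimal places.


dot = 7*-10 + 15*-10 = -220
|u| = 16.5529, |v| = 14.1421
cos(angle) = -0.9398
angle = 160.0169 degrees

160.0169 degrees


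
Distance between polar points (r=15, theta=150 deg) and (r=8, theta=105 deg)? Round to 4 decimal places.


d = sqrt(r1^2 + r2^2 - 2*r1*r2*cos(t2-t1))
d = sqrt(15^2 + 8^2 - 2*15*8*cos(105-150)) = 10.9222

10.9222


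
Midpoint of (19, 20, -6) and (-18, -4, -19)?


Midpoint = ((19+-18)/2, (20+-4)/2, (-6+-19)/2) = (0.5, 8, -12.5)

(0.5, 8, -12.5)


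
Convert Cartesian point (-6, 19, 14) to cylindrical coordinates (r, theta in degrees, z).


r = sqrt((-6)^2 + 19^2) = 19.9249
theta = atan2(19, -6) = 107.5256 deg
z = 14

r = 19.9249, theta = 107.5256 deg, z = 14


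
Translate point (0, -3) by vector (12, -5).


Translation: (x+dx, y+dy) = (0+12, -3+-5) = (12, -8)

(12, -8)


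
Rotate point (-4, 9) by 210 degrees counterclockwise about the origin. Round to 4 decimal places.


x' = -4*cos(210) - 9*sin(210) = 7.9641
y' = -4*sin(210) + 9*cos(210) = -5.7942

(7.9641, -5.7942)


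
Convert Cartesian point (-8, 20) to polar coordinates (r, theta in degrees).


r = sqrt((-8)^2 + 20^2) = 21.5407
theta = atan2(20, -8) = 111.8014 degrees

r = 21.5407, theta = 111.8014 degrees


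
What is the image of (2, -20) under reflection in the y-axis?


Reflection across y-axis: (x, y) -> (-x, y)
(2, -20) -> (-2, -20)

(-2, -20)


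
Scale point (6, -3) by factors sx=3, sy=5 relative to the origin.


Scaling: (x*sx, y*sy) = (6*3, -3*5) = (18, -15)

(18, -15)


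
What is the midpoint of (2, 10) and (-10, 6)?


Midpoint = ((2+-10)/2, (10+6)/2) = (-4, 8)

(-4, 8)


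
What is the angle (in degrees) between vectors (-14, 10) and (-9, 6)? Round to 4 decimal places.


dot = -14*-9 + 10*6 = 186
|u| = 17.2047, |v| = 10.8167
cos(angle) = 0.9995
angle = 1.8476 degrees

1.8476 degrees


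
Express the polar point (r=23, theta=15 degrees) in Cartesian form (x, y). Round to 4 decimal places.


x = 23 * cos(15) = 22.2163
y = 23 * sin(15) = 5.9528

(22.2163, 5.9528)


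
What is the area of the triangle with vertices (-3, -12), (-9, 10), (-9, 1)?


Area = |x1(y2-y3) + x2(y3-y1) + x3(y1-y2)| / 2
= |-3*(10-1) + -9*(1--12) + -9*(-12-10)| / 2
= 27

27


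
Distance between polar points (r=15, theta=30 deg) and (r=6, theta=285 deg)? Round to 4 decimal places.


d = sqrt(r1^2 + r2^2 - 2*r1*r2*cos(t2-t1))
d = sqrt(15^2 + 6^2 - 2*15*6*cos(285-30)) = 17.5382

17.5382


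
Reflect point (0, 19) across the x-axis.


Reflection across x-axis: (x, y) -> (x, -y)
(0, 19) -> (0, -19)

(0, -19)


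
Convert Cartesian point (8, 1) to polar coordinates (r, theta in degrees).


r = sqrt(8^2 + 1^2) = 8.0623
theta = atan2(1, 8) = 7.125 degrees

r = 8.0623, theta = 7.125 degrees


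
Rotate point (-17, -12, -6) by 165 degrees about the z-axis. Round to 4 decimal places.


x' = -17*cos(165) - -12*sin(165) = 19.5266
y' = -17*sin(165) + -12*cos(165) = 7.1912
z' = -6

(19.5266, 7.1912, -6)


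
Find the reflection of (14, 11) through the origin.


Reflection through origin: (x, y) -> (-x, -y)
(14, 11) -> (-14, -11)

(-14, -11)


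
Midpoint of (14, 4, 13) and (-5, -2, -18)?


Midpoint = ((14+-5)/2, (4+-2)/2, (13+-18)/2) = (4.5, 1, -2.5)

(4.5, 1, -2.5)


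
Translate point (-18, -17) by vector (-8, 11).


Translation: (x+dx, y+dy) = (-18+-8, -17+11) = (-26, -6)

(-26, -6)


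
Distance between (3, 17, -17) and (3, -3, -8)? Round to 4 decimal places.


d = sqrt((3-3)^2 + (-3-17)^2 + (-8--17)^2) = 21.9317

21.9317


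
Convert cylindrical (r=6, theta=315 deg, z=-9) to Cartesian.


x = 6 * cos(315) = 4.2426
y = 6 * sin(315) = -4.2426
z = -9

(4.2426, -4.2426, -9)


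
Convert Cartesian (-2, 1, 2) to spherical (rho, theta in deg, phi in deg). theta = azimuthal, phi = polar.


rho = sqrt((-2)^2 + 1^2 + 2^2) = 3
theta = atan2(1, -2) = 153.4349 deg
phi = acos(2/3) = 48.1897 deg

rho = 3, theta = 153.4349 deg, phi = 48.1897 deg


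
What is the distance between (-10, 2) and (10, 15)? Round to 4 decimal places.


d = sqrt((10--10)^2 + (15-2)^2) = 23.8537

23.8537


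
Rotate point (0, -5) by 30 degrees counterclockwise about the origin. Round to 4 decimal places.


x' = 0*cos(30) - -5*sin(30) = 2.5
y' = 0*sin(30) + -5*cos(30) = -4.3301

(2.5, -4.3301)


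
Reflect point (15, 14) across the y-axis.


Reflection across y-axis: (x, y) -> (-x, y)
(15, 14) -> (-15, 14)

(-15, 14)


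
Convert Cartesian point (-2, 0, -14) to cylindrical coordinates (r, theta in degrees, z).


r = sqrt((-2)^2 + 0^2) = 2
theta = atan2(0, -2) = 180 deg
z = -14

r = 2, theta = 180 deg, z = -14


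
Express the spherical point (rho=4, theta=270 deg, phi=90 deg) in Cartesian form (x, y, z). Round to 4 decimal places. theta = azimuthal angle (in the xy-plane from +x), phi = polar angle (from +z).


x = 4 * sin(90) * cos(270) = 0
y = 4 * sin(90) * sin(270) = -4
z = 4 * cos(90) = 0

(0, -4, 0)


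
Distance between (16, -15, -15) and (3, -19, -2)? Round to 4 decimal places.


d = sqrt((3-16)^2 + (-19--15)^2 + (-2--15)^2) = 18.8149

18.8149


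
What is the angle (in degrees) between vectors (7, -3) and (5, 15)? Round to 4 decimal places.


dot = 7*5 + -3*15 = -10
|u| = 7.6158, |v| = 15.8114
cos(angle) = -0.083
angle = 94.7636 degrees

94.7636 degrees


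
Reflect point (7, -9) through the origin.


Reflection through origin: (x, y) -> (-x, -y)
(7, -9) -> (-7, 9)

(-7, 9)


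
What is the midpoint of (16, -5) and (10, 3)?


Midpoint = ((16+10)/2, (-5+3)/2) = (13, -1)

(13, -1)


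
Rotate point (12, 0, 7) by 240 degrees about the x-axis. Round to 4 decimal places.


x' = 12
y' = 0*cos(240) - 7*sin(240) = 6.0622
z' = 0*sin(240) + 7*cos(240) = -3.5

(12, 6.0622, -3.5)


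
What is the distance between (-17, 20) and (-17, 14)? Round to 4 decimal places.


d = sqrt((-17--17)^2 + (14-20)^2) = 6

6


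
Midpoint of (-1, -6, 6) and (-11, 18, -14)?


Midpoint = ((-1+-11)/2, (-6+18)/2, (6+-14)/2) = (-6, 6, -4)

(-6, 6, -4)


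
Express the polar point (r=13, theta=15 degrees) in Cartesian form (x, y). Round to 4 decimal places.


x = 13 * cos(15) = 12.557
y = 13 * sin(15) = 3.3646

(12.557, 3.3646)


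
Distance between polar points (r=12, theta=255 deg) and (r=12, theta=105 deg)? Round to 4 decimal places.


d = sqrt(r1^2 + r2^2 - 2*r1*r2*cos(t2-t1))
d = sqrt(12^2 + 12^2 - 2*12*12*cos(105-255)) = 23.1822

23.1822


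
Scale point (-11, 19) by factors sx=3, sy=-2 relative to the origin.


Scaling: (x*sx, y*sy) = (-11*3, 19*-2) = (-33, -38)

(-33, -38)


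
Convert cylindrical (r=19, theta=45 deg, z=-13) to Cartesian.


x = 19 * cos(45) = 13.435
y = 19 * sin(45) = 13.435
z = -13

(13.435, 13.435, -13)


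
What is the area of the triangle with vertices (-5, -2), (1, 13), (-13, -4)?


Area = |x1(y2-y3) + x2(y3-y1) + x3(y1-y2)| / 2
= |-5*(13--4) + 1*(-4--2) + -13*(-2-13)| / 2
= 54

54


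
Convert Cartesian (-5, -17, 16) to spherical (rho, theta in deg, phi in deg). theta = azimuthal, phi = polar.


rho = sqrt((-5)^2 + (-17)^2 + 16^2) = 23.8747
theta = atan2(-17, -5) = 253.6105 deg
phi = acos(16/23.8747) = 47.9201 deg

rho = 23.8747, theta = 253.6105 deg, phi = 47.9201 deg


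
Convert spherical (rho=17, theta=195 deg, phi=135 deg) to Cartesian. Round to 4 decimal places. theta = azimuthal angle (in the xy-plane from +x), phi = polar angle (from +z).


x = 17 * sin(135) * cos(195) = -11.6112
y = 17 * sin(135) * sin(195) = -3.1112
z = 17 * cos(135) = -12.0208

(-11.6112, -3.1112, -12.0208)


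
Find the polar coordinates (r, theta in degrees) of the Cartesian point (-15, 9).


r = sqrt((-15)^2 + 9^2) = 17.4929
theta = atan2(9, -15) = 149.0362 degrees

r = 17.4929, theta = 149.0362 degrees


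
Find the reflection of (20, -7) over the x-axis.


Reflection across x-axis: (x, y) -> (x, -y)
(20, -7) -> (20, 7)

(20, 7)


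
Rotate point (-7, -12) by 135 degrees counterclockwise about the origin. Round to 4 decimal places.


x' = -7*cos(135) - -12*sin(135) = 13.435
y' = -7*sin(135) + -12*cos(135) = 3.5355

(13.435, 3.5355)


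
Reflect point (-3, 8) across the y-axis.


Reflection across y-axis: (x, y) -> (-x, y)
(-3, 8) -> (3, 8)

(3, 8)


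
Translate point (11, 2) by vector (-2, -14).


Translation: (x+dx, y+dy) = (11+-2, 2+-14) = (9, -12)

(9, -12)


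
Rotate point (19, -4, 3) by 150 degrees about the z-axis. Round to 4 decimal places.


x' = 19*cos(150) - -4*sin(150) = -14.4545
y' = 19*sin(150) + -4*cos(150) = 12.9641
z' = 3

(-14.4545, 12.9641, 3)


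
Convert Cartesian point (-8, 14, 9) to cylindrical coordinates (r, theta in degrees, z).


r = sqrt((-8)^2 + 14^2) = 16.1245
theta = atan2(14, -8) = 119.7449 deg
z = 9

r = 16.1245, theta = 119.7449 deg, z = 9


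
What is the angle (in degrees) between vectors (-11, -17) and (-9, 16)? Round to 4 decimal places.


dot = -11*-9 + -17*16 = -173
|u| = 20.2485, |v| = 18.3576
cos(angle) = -0.4654
angle = 117.737 degrees

117.737 degrees


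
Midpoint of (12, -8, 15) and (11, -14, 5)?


Midpoint = ((12+11)/2, (-8+-14)/2, (15+5)/2) = (11.5, -11, 10)

(11.5, -11, 10)


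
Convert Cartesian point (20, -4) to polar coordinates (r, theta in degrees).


r = sqrt(20^2 + (-4)^2) = 20.3961
theta = atan2(-4, 20) = 348.6901 degrees

r = 20.3961, theta = 348.6901 degrees


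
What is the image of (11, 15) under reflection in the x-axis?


Reflection across x-axis: (x, y) -> (x, -y)
(11, 15) -> (11, -15)

(11, -15)


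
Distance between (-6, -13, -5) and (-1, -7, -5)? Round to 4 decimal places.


d = sqrt((-1--6)^2 + (-7--13)^2 + (-5--5)^2) = 7.8102

7.8102


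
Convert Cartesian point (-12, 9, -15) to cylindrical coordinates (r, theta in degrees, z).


r = sqrt((-12)^2 + 9^2) = 15
theta = atan2(9, -12) = 143.1301 deg
z = -15

r = 15, theta = 143.1301 deg, z = -15


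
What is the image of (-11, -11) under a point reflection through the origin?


Reflection through origin: (x, y) -> (-x, -y)
(-11, -11) -> (11, 11)

(11, 11)


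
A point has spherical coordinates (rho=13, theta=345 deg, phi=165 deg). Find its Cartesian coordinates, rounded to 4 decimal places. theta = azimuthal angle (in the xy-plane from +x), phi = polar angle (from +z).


x = 13 * sin(165) * cos(345) = 3.25
y = 13 * sin(165) * sin(345) = -0.8708
z = 13 * cos(165) = -12.557

(3.25, -0.8708, -12.557)


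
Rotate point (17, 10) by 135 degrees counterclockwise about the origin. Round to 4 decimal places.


x' = 17*cos(135) - 10*sin(135) = -19.0919
y' = 17*sin(135) + 10*cos(135) = 4.9497

(-19.0919, 4.9497)


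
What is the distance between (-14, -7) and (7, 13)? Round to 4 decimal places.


d = sqrt((7--14)^2 + (13--7)^2) = 29

29


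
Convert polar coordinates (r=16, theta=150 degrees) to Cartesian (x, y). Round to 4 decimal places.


x = 16 * cos(150) = -13.8564
y = 16 * sin(150) = 8

(-13.8564, 8)


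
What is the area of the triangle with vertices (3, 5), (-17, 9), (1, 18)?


Area = |x1(y2-y3) + x2(y3-y1) + x3(y1-y2)| / 2
= |3*(9-18) + -17*(18-5) + 1*(5-9)| / 2
= 126

126


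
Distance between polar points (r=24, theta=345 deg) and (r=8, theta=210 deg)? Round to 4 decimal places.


d = sqrt(r1^2 + r2^2 - 2*r1*r2*cos(t2-t1))
d = sqrt(24^2 + 8^2 - 2*24*8*cos(210-345)) = 30.1915

30.1915


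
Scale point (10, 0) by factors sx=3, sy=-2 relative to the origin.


Scaling: (x*sx, y*sy) = (10*3, 0*-2) = (30, 0)

(30, 0)


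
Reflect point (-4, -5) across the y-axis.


Reflection across y-axis: (x, y) -> (-x, y)
(-4, -5) -> (4, -5)

(4, -5)


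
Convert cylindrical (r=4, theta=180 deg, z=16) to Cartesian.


x = 4 * cos(180) = -4
y = 4 * sin(180) = 0
z = 16

(-4, 0, 16)


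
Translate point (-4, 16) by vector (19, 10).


Translation: (x+dx, y+dy) = (-4+19, 16+10) = (15, 26)

(15, 26)


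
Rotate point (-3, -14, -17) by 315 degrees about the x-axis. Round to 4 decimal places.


x' = -3
y' = -14*cos(315) - -17*sin(315) = -21.9203
z' = -14*sin(315) + -17*cos(315) = -2.1213

(-3, -21.9203, -2.1213)


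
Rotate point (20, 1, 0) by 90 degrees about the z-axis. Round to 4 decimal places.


x' = 20*cos(90) - 1*sin(90) = -1
y' = 20*sin(90) + 1*cos(90) = 20
z' = 0

(-1, 20, 0)


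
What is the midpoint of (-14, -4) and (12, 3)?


Midpoint = ((-14+12)/2, (-4+3)/2) = (-1, -0.5)

(-1, -0.5)


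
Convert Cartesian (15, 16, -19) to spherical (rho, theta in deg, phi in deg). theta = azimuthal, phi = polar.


rho = sqrt(15^2 + 16^2 + (-19)^2) = 29.0172
theta = atan2(16, 15) = 46.8476 deg
phi = acos(-19/29.0172) = 130.9032 deg

rho = 29.0172, theta = 46.8476 deg, phi = 130.9032 deg


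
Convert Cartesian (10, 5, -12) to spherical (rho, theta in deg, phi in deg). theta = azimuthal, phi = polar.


rho = sqrt(10^2 + 5^2 + (-12)^2) = 16.4012
theta = atan2(5, 10) = 26.5651 deg
phi = acos(-12/16.4012) = 137.0251 deg

rho = 16.4012, theta = 26.5651 deg, phi = 137.0251 deg


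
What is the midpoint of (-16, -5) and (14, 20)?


Midpoint = ((-16+14)/2, (-5+20)/2) = (-1, 7.5)

(-1, 7.5)


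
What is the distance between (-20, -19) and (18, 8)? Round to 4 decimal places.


d = sqrt((18--20)^2 + (8--19)^2) = 46.6154

46.6154


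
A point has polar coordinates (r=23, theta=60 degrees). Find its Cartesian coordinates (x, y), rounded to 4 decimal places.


x = 23 * cos(60) = 11.5
y = 23 * sin(60) = 19.9186

(11.5, 19.9186)


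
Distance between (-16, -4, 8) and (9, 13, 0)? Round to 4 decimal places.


d = sqrt((9--16)^2 + (13--4)^2 + (0-8)^2) = 31.273

31.273


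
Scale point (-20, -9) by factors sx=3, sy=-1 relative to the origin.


Scaling: (x*sx, y*sy) = (-20*3, -9*-1) = (-60, 9)

(-60, 9)


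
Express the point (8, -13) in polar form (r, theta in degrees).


r = sqrt(8^2 + (-13)^2) = 15.2643
theta = atan2(-13, 8) = 301.6075 degrees

r = 15.2643, theta = 301.6075 degrees


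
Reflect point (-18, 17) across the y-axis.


Reflection across y-axis: (x, y) -> (-x, y)
(-18, 17) -> (18, 17)

(18, 17)


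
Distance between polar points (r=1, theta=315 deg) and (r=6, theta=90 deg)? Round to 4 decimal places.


d = sqrt(r1^2 + r2^2 - 2*r1*r2*cos(t2-t1))
d = sqrt(1^2 + 6^2 - 2*1*6*cos(90-315)) = 6.7443

6.7443


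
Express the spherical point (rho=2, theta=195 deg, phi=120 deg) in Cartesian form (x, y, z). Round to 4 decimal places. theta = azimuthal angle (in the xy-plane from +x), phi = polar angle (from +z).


x = 2 * sin(120) * cos(195) = -1.673
y = 2 * sin(120) * sin(195) = -0.4483
z = 2 * cos(120) = -1

(-1.673, -0.4483, -1)


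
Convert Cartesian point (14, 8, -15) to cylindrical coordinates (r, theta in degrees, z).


r = sqrt(14^2 + 8^2) = 16.1245
theta = atan2(8, 14) = 29.7449 deg
z = -15

r = 16.1245, theta = 29.7449 deg, z = -15


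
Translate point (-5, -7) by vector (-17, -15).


Translation: (x+dx, y+dy) = (-5+-17, -7+-15) = (-22, -22)

(-22, -22)


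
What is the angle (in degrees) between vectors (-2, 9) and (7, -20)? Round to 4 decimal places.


dot = -2*7 + 9*-20 = -194
|u| = 9.2195, |v| = 21.1896
cos(angle) = -0.993
angle = 173.2388 degrees

173.2388 degrees


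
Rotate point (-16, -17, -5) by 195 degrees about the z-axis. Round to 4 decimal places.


x' = -16*cos(195) - -17*sin(195) = 11.0549
y' = -16*sin(195) + -17*cos(195) = 20.5618
z' = -5

(11.0549, 20.5618, -5)


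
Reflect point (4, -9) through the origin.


Reflection through origin: (x, y) -> (-x, -y)
(4, -9) -> (-4, 9)

(-4, 9)


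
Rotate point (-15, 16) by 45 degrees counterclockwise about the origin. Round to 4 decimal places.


x' = -15*cos(45) - 16*sin(45) = -21.9203
y' = -15*sin(45) + 16*cos(45) = 0.7071

(-21.9203, 0.7071)


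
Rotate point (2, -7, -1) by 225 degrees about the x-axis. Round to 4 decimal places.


x' = 2
y' = -7*cos(225) - -1*sin(225) = 4.2426
z' = -7*sin(225) + -1*cos(225) = 5.6569

(2, 4.2426, 5.6569)


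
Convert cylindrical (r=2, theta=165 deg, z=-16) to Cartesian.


x = 2 * cos(165) = -1.9319
y = 2 * sin(165) = 0.5176
z = -16

(-1.9319, 0.5176, -16)


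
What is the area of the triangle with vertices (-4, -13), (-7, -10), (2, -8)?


Area = |x1(y2-y3) + x2(y3-y1) + x3(y1-y2)| / 2
= |-4*(-10--8) + -7*(-8--13) + 2*(-13--10)| / 2
= 16.5

16.5


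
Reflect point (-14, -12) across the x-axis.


Reflection across x-axis: (x, y) -> (x, -y)
(-14, -12) -> (-14, 12)

(-14, 12)


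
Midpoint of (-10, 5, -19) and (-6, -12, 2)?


Midpoint = ((-10+-6)/2, (5+-12)/2, (-19+2)/2) = (-8, -3.5, -8.5)

(-8, -3.5, -8.5)


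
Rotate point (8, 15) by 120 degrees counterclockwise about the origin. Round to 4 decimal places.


x' = 8*cos(120) - 15*sin(120) = -16.9904
y' = 8*sin(120) + 15*cos(120) = -0.5718

(-16.9904, -0.5718)


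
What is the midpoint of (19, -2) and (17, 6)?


Midpoint = ((19+17)/2, (-2+6)/2) = (18, 2)

(18, 2)


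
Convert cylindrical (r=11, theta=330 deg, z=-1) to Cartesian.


x = 11 * cos(330) = 9.5263
y = 11 * sin(330) = -5.5
z = -1

(9.5263, -5.5, -1)


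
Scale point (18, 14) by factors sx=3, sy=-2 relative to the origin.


Scaling: (x*sx, y*sy) = (18*3, 14*-2) = (54, -28)

(54, -28)


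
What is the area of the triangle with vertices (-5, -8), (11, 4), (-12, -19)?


Area = |x1(y2-y3) + x2(y3-y1) + x3(y1-y2)| / 2
= |-5*(4--19) + 11*(-19--8) + -12*(-8-4)| / 2
= 46

46


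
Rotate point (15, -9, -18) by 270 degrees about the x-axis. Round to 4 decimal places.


x' = 15
y' = -9*cos(270) - -18*sin(270) = -18
z' = -9*sin(270) + -18*cos(270) = 9

(15, -18, 9)


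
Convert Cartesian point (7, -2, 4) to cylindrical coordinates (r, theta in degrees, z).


r = sqrt(7^2 + (-2)^2) = 7.2801
theta = atan2(-2, 7) = 344.0546 deg
z = 4

r = 7.2801, theta = 344.0546 deg, z = 4


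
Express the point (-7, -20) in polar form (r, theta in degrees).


r = sqrt((-7)^2 + (-20)^2) = 21.1896
theta = atan2(-20, -7) = 250.71 degrees

r = 21.1896, theta = 250.71 degrees


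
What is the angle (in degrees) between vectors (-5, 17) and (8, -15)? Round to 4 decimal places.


dot = -5*8 + 17*-15 = -295
|u| = 17.72, |v| = 17
cos(angle) = -0.9793
angle = 168.3171 degrees

168.3171 degrees


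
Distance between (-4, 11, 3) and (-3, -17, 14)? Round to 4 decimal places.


d = sqrt((-3--4)^2 + (-17-11)^2 + (14-3)^2) = 30.0998

30.0998


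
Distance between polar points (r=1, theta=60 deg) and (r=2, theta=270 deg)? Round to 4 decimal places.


d = sqrt(r1^2 + r2^2 - 2*r1*r2*cos(t2-t1))
d = sqrt(1^2 + 2^2 - 2*1*2*cos(270-60)) = 2.9093

2.9093


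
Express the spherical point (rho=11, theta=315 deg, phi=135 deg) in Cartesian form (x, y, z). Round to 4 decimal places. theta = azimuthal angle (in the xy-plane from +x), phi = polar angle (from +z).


x = 11 * sin(135) * cos(315) = 5.5
y = 11 * sin(135) * sin(315) = -5.5
z = 11 * cos(135) = -7.7782

(5.5, -5.5, -7.7782)


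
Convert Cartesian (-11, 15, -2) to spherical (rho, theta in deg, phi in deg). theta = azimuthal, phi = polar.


rho = sqrt((-11)^2 + 15^2 + (-2)^2) = 18.7083
theta = atan2(15, -11) = 126.2538 deg
phi = acos(-2/18.7083) = 96.1369 deg

rho = 18.7083, theta = 126.2538 deg, phi = 96.1369 deg


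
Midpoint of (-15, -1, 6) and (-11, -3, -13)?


Midpoint = ((-15+-11)/2, (-1+-3)/2, (6+-13)/2) = (-13, -2, -3.5)

(-13, -2, -3.5)


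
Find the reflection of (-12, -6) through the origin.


Reflection through origin: (x, y) -> (-x, -y)
(-12, -6) -> (12, 6)

(12, 6)


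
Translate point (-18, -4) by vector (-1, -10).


Translation: (x+dx, y+dy) = (-18+-1, -4+-10) = (-19, -14)

(-19, -14)


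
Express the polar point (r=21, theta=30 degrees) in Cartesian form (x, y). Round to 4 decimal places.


x = 21 * cos(30) = 18.1865
y = 21 * sin(30) = 10.5

(18.1865, 10.5)


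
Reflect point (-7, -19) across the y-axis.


Reflection across y-axis: (x, y) -> (-x, y)
(-7, -19) -> (7, -19)

(7, -19)


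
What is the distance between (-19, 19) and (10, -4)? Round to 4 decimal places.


d = sqrt((10--19)^2 + (-4-19)^2) = 37.0135

37.0135


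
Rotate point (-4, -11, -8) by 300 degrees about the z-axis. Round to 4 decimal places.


x' = -4*cos(300) - -11*sin(300) = -11.5263
y' = -4*sin(300) + -11*cos(300) = -2.0359
z' = -8

(-11.5263, -2.0359, -8)


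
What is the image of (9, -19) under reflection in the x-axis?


Reflection across x-axis: (x, y) -> (x, -y)
(9, -19) -> (9, 19)

(9, 19)


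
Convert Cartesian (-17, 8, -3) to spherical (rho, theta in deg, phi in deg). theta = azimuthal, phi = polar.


rho = sqrt((-17)^2 + 8^2 + (-3)^2) = 19.0263
theta = atan2(8, -17) = 154.7989 deg
phi = acos(-3/19.0263) = 99.0721 deg

rho = 19.0263, theta = 154.7989 deg, phi = 99.0721 deg


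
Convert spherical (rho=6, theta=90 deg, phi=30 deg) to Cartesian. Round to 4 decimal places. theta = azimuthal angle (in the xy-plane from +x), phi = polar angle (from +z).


x = 6 * sin(30) * cos(90) = 0
y = 6 * sin(30) * sin(90) = 3
z = 6 * cos(30) = 5.1962

(0, 3, 5.1962)


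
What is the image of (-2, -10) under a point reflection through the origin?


Reflection through origin: (x, y) -> (-x, -y)
(-2, -10) -> (2, 10)

(2, 10)


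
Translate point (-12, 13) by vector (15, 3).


Translation: (x+dx, y+dy) = (-12+15, 13+3) = (3, 16)

(3, 16)


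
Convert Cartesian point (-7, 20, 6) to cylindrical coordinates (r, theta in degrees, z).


r = sqrt((-7)^2 + 20^2) = 21.1896
theta = atan2(20, -7) = 109.29 deg
z = 6

r = 21.1896, theta = 109.29 deg, z = 6


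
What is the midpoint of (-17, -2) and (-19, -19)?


Midpoint = ((-17+-19)/2, (-2+-19)/2) = (-18, -10.5)

(-18, -10.5)


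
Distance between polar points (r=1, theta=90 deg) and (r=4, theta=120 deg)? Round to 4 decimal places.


d = sqrt(r1^2 + r2^2 - 2*r1*r2*cos(t2-t1))
d = sqrt(1^2 + 4^2 - 2*1*4*cos(120-90)) = 3.1736

3.1736


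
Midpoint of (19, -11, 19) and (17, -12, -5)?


Midpoint = ((19+17)/2, (-11+-12)/2, (19+-5)/2) = (18, -11.5, 7)

(18, -11.5, 7)


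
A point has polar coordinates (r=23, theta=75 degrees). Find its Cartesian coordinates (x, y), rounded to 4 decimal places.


x = 23 * cos(75) = 5.9528
y = 23 * sin(75) = 22.2163

(5.9528, 22.2163)


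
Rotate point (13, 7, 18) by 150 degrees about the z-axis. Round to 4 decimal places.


x' = 13*cos(150) - 7*sin(150) = -14.7583
y' = 13*sin(150) + 7*cos(150) = 0.4378
z' = 18

(-14.7583, 0.4378, 18)


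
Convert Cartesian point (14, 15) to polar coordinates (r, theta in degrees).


r = sqrt(14^2 + 15^2) = 20.5183
theta = atan2(15, 14) = 46.9749 degrees

r = 20.5183, theta = 46.9749 degrees


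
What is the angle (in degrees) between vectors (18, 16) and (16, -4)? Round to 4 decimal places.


dot = 18*16 + 16*-4 = 224
|u| = 24.0832, |v| = 16.4924
cos(angle) = 0.564
angle = 55.6698 degrees

55.6698 degrees


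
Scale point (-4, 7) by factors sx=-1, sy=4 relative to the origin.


Scaling: (x*sx, y*sy) = (-4*-1, 7*4) = (4, 28)

(4, 28)


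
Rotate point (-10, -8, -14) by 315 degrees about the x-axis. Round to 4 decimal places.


x' = -10
y' = -8*cos(315) - -14*sin(315) = -15.5563
z' = -8*sin(315) + -14*cos(315) = -4.2426

(-10, -15.5563, -4.2426)


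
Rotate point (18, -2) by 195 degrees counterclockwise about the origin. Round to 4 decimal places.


x' = 18*cos(195) - -2*sin(195) = -17.9043
y' = 18*sin(195) + -2*cos(195) = -2.7269

(-17.9043, -2.7269)


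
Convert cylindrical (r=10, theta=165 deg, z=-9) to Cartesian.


x = 10 * cos(165) = -9.6593
y = 10 * sin(165) = 2.5882
z = -9

(-9.6593, 2.5882, -9)


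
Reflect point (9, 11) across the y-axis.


Reflection across y-axis: (x, y) -> (-x, y)
(9, 11) -> (-9, 11)

(-9, 11)


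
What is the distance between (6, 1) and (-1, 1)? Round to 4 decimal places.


d = sqrt((-1-6)^2 + (1-1)^2) = 7

7


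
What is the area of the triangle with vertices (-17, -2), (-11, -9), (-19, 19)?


Area = |x1(y2-y3) + x2(y3-y1) + x3(y1-y2)| / 2
= |-17*(-9-19) + -11*(19--2) + -19*(-2--9)| / 2
= 56

56


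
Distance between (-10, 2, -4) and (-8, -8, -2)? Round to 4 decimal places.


d = sqrt((-8--10)^2 + (-8-2)^2 + (-2--4)^2) = 10.3923

10.3923


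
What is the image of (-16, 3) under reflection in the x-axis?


Reflection across x-axis: (x, y) -> (x, -y)
(-16, 3) -> (-16, -3)

(-16, -3)


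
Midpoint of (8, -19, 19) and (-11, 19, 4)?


Midpoint = ((8+-11)/2, (-19+19)/2, (19+4)/2) = (-1.5, 0, 11.5)

(-1.5, 0, 11.5)


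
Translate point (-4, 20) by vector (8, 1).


Translation: (x+dx, y+dy) = (-4+8, 20+1) = (4, 21)

(4, 21)


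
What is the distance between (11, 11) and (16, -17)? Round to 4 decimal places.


d = sqrt((16-11)^2 + (-17-11)^2) = 28.4429

28.4429


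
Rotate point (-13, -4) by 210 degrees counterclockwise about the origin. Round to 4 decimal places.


x' = -13*cos(210) - -4*sin(210) = 9.2583
y' = -13*sin(210) + -4*cos(210) = 9.9641

(9.2583, 9.9641)


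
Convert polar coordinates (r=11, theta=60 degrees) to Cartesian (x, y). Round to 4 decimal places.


x = 11 * cos(60) = 5.5
y = 11 * sin(60) = 9.5263

(5.5, 9.5263)


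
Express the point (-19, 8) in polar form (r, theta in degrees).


r = sqrt((-19)^2 + 8^2) = 20.6155
theta = atan2(8, -19) = 157.1663 degrees

r = 20.6155, theta = 157.1663 degrees


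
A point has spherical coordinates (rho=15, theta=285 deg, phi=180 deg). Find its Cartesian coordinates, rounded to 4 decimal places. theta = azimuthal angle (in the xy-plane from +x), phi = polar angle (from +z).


x = 15 * sin(180) * cos(285) = 0
y = 15 * sin(180) * sin(285) = 0
z = 15 * cos(180) = -15

(0, 0, -15)


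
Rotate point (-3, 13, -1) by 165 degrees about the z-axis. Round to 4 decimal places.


x' = -3*cos(165) - 13*sin(165) = -0.4669
y' = -3*sin(165) + 13*cos(165) = -13.3335
z' = -1

(-0.4669, -13.3335, -1)


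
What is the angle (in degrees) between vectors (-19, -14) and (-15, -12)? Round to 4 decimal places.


dot = -19*-15 + -14*-12 = 453
|u| = 23.6008, |v| = 19.2094
cos(angle) = 0.9992
angle = 2.2755 degrees

2.2755 degrees


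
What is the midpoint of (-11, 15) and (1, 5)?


Midpoint = ((-11+1)/2, (15+5)/2) = (-5, 10)

(-5, 10)


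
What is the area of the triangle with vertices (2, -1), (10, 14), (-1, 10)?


Area = |x1(y2-y3) + x2(y3-y1) + x3(y1-y2)| / 2
= |2*(14-10) + 10*(10--1) + -1*(-1-14)| / 2
= 66.5

66.5


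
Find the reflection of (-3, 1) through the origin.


Reflection through origin: (x, y) -> (-x, -y)
(-3, 1) -> (3, -1)

(3, -1)


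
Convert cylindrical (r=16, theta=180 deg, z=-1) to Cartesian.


x = 16 * cos(180) = -16
y = 16 * sin(180) = 0
z = -1

(-16, 0, -1)


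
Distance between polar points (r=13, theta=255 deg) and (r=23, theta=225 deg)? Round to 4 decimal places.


d = sqrt(r1^2 + r2^2 - 2*r1*r2*cos(t2-t1))
d = sqrt(13^2 + 23^2 - 2*13*23*cos(225-255)) = 13.4208

13.4208


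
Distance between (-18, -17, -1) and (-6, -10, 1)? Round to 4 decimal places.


d = sqrt((-6--18)^2 + (-10--17)^2 + (1--1)^2) = 14.0357

14.0357


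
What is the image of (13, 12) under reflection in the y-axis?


Reflection across y-axis: (x, y) -> (-x, y)
(13, 12) -> (-13, 12)

(-13, 12)


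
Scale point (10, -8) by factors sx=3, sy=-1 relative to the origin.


Scaling: (x*sx, y*sy) = (10*3, -8*-1) = (30, 8)

(30, 8)


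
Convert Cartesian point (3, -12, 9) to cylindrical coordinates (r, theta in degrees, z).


r = sqrt(3^2 + (-12)^2) = 12.3693
theta = atan2(-12, 3) = 284.0362 deg
z = 9

r = 12.3693, theta = 284.0362 deg, z = 9


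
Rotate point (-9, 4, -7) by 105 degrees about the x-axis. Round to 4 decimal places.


x' = -9
y' = 4*cos(105) - -7*sin(105) = 5.7262
z' = 4*sin(105) + -7*cos(105) = 5.6754

(-9, 5.7262, 5.6754)


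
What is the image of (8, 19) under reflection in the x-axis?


Reflection across x-axis: (x, y) -> (x, -y)
(8, 19) -> (8, -19)

(8, -19)


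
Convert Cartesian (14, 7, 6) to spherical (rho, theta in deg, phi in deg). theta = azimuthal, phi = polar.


rho = sqrt(14^2 + 7^2 + 6^2) = 16.7631
theta = atan2(7, 14) = 26.5651 deg
phi = acos(6/16.7631) = 69.0269 deg

rho = 16.7631, theta = 26.5651 deg, phi = 69.0269 deg


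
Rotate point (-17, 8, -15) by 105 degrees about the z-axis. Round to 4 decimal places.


x' = -17*cos(105) - 8*sin(105) = -3.3275
y' = -17*sin(105) + 8*cos(105) = -18.4913
z' = -15

(-3.3275, -18.4913, -15)


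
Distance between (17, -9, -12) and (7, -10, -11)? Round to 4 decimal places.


d = sqrt((7-17)^2 + (-10--9)^2 + (-11--12)^2) = 10.0995

10.0995


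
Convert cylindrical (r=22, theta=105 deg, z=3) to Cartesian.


x = 22 * cos(105) = -5.694
y = 22 * sin(105) = 21.2504
z = 3

(-5.694, 21.2504, 3)


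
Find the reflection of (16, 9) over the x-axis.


Reflection across x-axis: (x, y) -> (x, -y)
(16, 9) -> (16, -9)

(16, -9)


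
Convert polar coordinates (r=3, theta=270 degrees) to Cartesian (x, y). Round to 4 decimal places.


x = 3 * cos(270) = 0
y = 3 * sin(270) = -3

(0, -3)


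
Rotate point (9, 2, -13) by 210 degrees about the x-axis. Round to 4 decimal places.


x' = 9
y' = 2*cos(210) - -13*sin(210) = -8.2321
z' = 2*sin(210) + -13*cos(210) = 10.2583

(9, -8.2321, 10.2583)


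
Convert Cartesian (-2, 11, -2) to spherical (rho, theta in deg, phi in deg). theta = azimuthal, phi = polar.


rho = sqrt((-2)^2 + 11^2 + (-2)^2) = 11.3578
theta = atan2(11, -2) = 100.3048 deg
phi = acos(-2/11.3578) = 100.1421 deg

rho = 11.3578, theta = 100.3048 deg, phi = 100.1421 deg


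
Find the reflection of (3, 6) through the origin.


Reflection through origin: (x, y) -> (-x, -y)
(3, 6) -> (-3, -6)

(-3, -6)


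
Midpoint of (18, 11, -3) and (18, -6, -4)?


Midpoint = ((18+18)/2, (11+-6)/2, (-3+-4)/2) = (18, 2.5, -3.5)

(18, 2.5, -3.5)


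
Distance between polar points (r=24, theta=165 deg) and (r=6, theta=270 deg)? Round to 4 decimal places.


d = sqrt(r1^2 + r2^2 - 2*r1*r2*cos(t2-t1))
d = sqrt(24^2 + 6^2 - 2*24*6*cos(270-165)) = 26.2019

26.2019


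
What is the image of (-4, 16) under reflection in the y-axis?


Reflection across y-axis: (x, y) -> (-x, y)
(-4, 16) -> (4, 16)

(4, 16)


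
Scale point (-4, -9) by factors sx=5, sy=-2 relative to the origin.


Scaling: (x*sx, y*sy) = (-4*5, -9*-2) = (-20, 18)

(-20, 18)


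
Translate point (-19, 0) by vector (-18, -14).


Translation: (x+dx, y+dy) = (-19+-18, 0+-14) = (-37, -14)

(-37, -14)


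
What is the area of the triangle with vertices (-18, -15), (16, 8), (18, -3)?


Area = |x1(y2-y3) + x2(y3-y1) + x3(y1-y2)| / 2
= |-18*(8--3) + 16*(-3--15) + 18*(-15-8)| / 2
= 210

210


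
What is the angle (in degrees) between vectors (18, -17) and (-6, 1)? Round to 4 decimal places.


dot = 18*-6 + -17*1 = -125
|u| = 24.7588, |v| = 6.0828
cos(angle) = -0.83
angle = 146.0989 degrees

146.0989 degrees


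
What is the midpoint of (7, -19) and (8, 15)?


Midpoint = ((7+8)/2, (-19+15)/2) = (7.5, -2)

(7.5, -2)


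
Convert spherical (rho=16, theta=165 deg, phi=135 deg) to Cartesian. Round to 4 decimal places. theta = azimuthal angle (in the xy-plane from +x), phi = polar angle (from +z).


x = 16 * sin(135) * cos(165) = -10.9282
y = 16 * sin(135) * sin(165) = 2.9282
z = 16 * cos(135) = -11.3137

(-10.9282, 2.9282, -11.3137)


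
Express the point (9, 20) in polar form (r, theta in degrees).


r = sqrt(9^2 + 20^2) = 21.9317
theta = atan2(20, 9) = 65.7723 degrees

r = 21.9317, theta = 65.7723 degrees


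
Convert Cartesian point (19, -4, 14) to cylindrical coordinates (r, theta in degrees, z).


r = sqrt(19^2 + (-4)^2) = 19.4165
theta = atan2(-4, 19) = 348.1113 deg
z = 14

r = 19.4165, theta = 348.1113 deg, z = 14


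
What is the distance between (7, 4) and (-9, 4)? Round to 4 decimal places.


d = sqrt((-9-7)^2 + (4-4)^2) = 16

16


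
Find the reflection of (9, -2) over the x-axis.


Reflection across x-axis: (x, y) -> (x, -y)
(9, -2) -> (9, 2)

(9, 2)


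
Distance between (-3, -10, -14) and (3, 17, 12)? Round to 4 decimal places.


d = sqrt((3--3)^2 + (17--10)^2 + (12--14)^2) = 37.9605

37.9605


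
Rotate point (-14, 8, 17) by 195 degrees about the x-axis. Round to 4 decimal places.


x' = -14
y' = 8*cos(195) - 17*sin(195) = -3.3275
z' = 8*sin(195) + 17*cos(195) = -18.4913

(-14, -3.3275, -18.4913)


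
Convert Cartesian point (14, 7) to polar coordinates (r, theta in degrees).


r = sqrt(14^2 + 7^2) = 15.6525
theta = atan2(7, 14) = 26.5651 degrees

r = 15.6525, theta = 26.5651 degrees


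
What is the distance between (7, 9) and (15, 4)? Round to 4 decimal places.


d = sqrt((15-7)^2 + (4-9)^2) = 9.434

9.434


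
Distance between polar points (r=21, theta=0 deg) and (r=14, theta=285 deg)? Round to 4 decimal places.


d = sqrt(r1^2 + r2^2 - 2*r1*r2*cos(t2-t1))
d = sqrt(21^2 + 14^2 - 2*21*14*cos(285-0)) = 22.0185

22.0185


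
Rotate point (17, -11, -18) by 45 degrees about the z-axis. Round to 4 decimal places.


x' = 17*cos(45) - -11*sin(45) = 19.799
y' = 17*sin(45) + -11*cos(45) = 4.2426
z' = -18

(19.799, 4.2426, -18)


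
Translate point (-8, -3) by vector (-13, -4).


Translation: (x+dx, y+dy) = (-8+-13, -3+-4) = (-21, -7)

(-21, -7)


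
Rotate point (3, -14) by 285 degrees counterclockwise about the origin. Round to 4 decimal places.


x' = 3*cos(285) - -14*sin(285) = -12.7465
y' = 3*sin(285) + -14*cos(285) = -6.5212

(-12.7465, -6.5212)


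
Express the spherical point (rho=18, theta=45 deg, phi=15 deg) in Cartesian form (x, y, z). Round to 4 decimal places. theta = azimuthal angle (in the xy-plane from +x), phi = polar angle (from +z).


x = 18 * sin(15) * cos(45) = 3.2942
y = 18 * sin(15) * sin(45) = 3.2942
z = 18 * cos(15) = 17.3867

(3.2942, 3.2942, 17.3867)


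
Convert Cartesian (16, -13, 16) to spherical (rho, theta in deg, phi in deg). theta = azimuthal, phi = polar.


rho = sqrt(16^2 + (-13)^2 + 16^2) = 26.096
theta = atan2(-13, 16) = 320.9061 deg
phi = acos(16/26.096) = 52.1845 deg

rho = 26.096, theta = 320.9061 deg, phi = 52.1845 deg


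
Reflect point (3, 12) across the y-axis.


Reflection across y-axis: (x, y) -> (-x, y)
(3, 12) -> (-3, 12)

(-3, 12)


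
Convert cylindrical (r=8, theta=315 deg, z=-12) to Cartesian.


x = 8 * cos(315) = 5.6569
y = 8 * sin(315) = -5.6569
z = -12

(5.6569, -5.6569, -12)


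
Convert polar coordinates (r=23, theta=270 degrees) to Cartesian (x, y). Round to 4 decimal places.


x = 23 * cos(270) = 0
y = 23 * sin(270) = -23

(0, -23)


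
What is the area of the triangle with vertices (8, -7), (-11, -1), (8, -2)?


Area = |x1(y2-y3) + x2(y3-y1) + x3(y1-y2)| / 2
= |8*(-1--2) + -11*(-2--7) + 8*(-7--1)| / 2
= 47.5

47.5


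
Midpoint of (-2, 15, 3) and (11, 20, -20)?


Midpoint = ((-2+11)/2, (15+20)/2, (3+-20)/2) = (4.5, 17.5, -8.5)

(4.5, 17.5, -8.5)


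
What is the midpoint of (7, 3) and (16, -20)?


Midpoint = ((7+16)/2, (3+-20)/2) = (11.5, -8.5)

(11.5, -8.5)


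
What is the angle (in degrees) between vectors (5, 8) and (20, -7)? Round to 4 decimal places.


dot = 5*20 + 8*-7 = 44
|u| = 9.434, |v| = 21.1896
cos(angle) = 0.2201
angle = 77.2847 degrees

77.2847 degrees


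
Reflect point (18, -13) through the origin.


Reflection through origin: (x, y) -> (-x, -y)
(18, -13) -> (-18, 13)

(-18, 13)


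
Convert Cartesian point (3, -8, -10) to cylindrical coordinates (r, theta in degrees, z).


r = sqrt(3^2 + (-8)^2) = 8.544
theta = atan2(-8, 3) = 290.556 deg
z = -10

r = 8.544, theta = 290.556 deg, z = -10


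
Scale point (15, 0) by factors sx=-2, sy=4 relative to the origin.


Scaling: (x*sx, y*sy) = (15*-2, 0*4) = (-30, 0)

(-30, 0)


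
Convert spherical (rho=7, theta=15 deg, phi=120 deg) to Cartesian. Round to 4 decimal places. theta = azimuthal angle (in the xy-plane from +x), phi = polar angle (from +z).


x = 7 * sin(120) * cos(15) = 5.8556
y = 7 * sin(120) * sin(15) = 1.569
z = 7 * cos(120) = -3.5

(5.8556, 1.569, -3.5)


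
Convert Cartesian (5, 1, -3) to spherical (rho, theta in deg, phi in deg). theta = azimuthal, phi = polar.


rho = sqrt(5^2 + 1^2 + (-3)^2) = 5.9161
theta = atan2(1, 5) = 11.3099 deg
phi = acos(-3/5.9161) = 120.4704 deg

rho = 5.9161, theta = 11.3099 deg, phi = 120.4704 deg


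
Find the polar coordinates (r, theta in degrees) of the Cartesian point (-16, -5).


r = sqrt((-16)^2 + (-5)^2) = 16.7631
theta = atan2(-5, -16) = 197.354 degrees

r = 16.7631, theta = 197.354 degrees


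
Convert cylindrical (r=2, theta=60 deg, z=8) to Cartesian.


x = 2 * cos(60) = 1
y = 2 * sin(60) = 1.7321
z = 8

(1, 1.7321, 8)


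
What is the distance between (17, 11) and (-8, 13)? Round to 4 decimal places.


d = sqrt((-8-17)^2 + (13-11)^2) = 25.0799

25.0799


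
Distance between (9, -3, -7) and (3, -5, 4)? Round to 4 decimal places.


d = sqrt((3-9)^2 + (-5--3)^2 + (4--7)^2) = 12.6886

12.6886


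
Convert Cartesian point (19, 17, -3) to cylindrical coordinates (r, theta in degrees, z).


r = sqrt(19^2 + 17^2) = 25.4951
theta = atan2(17, 19) = 41.8202 deg
z = -3

r = 25.4951, theta = 41.8202 deg, z = -3


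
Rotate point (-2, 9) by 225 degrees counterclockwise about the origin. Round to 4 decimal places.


x' = -2*cos(225) - 9*sin(225) = 7.7782
y' = -2*sin(225) + 9*cos(225) = -4.9497

(7.7782, -4.9497)
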